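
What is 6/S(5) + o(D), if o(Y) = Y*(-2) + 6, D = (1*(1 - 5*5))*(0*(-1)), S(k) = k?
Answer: 36/5 ≈ 7.2000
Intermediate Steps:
D = 0 (D = (1*(1 - 25))*0 = (1*(-24))*0 = -24*0 = 0)
o(Y) = 6 - 2*Y (o(Y) = -2*Y + 6 = 6 - 2*Y)
6/S(5) + o(D) = 6/5 + (6 - 2*0) = 6*(1/5) + (6 + 0) = 6/5 + 6 = 36/5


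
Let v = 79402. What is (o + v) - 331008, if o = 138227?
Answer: -113379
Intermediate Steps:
(o + v) - 331008 = (138227 + 79402) - 331008 = 217629 - 331008 = -113379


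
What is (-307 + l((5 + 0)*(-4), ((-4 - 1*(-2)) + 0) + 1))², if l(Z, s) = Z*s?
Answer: 82369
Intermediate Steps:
(-307 + l((5 + 0)*(-4), ((-4 - 1*(-2)) + 0) + 1))² = (-307 + ((5 + 0)*(-4))*(((-4 - 1*(-2)) + 0) + 1))² = (-307 + (5*(-4))*(((-4 + 2) + 0) + 1))² = (-307 - 20*((-2 + 0) + 1))² = (-307 - 20*(-2 + 1))² = (-307 - 20*(-1))² = (-307 + 20)² = (-287)² = 82369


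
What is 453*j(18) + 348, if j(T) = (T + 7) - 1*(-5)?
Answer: 13938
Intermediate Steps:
j(T) = 12 + T (j(T) = (7 + T) + 5 = 12 + T)
453*j(18) + 348 = 453*(12 + 18) + 348 = 453*30 + 348 = 13590 + 348 = 13938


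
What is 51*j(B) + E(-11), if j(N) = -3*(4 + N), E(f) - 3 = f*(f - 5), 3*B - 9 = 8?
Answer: -1300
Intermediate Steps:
B = 17/3 (B = 3 + (⅓)*8 = 3 + 8/3 = 17/3 ≈ 5.6667)
E(f) = 3 + f*(-5 + f) (E(f) = 3 + f*(f - 5) = 3 + f*(-5 + f))
j(N) = -12 - 3*N
51*j(B) + E(-11) = 51*(-12 - 3*17/3) + (3 + (-11)² - 5*(-11)) = 51*(-12 - 17) + (3 + 121 + 55) = 51*(-29) + 179 = -1479 + 179 = -1300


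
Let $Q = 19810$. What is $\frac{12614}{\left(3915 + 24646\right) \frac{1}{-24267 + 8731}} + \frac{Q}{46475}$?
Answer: $- \frac{10777741142}{1570855} \approx -6861.1$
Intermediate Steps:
$\frac{12614}{\left(3915 + 24646\right) \frac{1}{-24267 + 8731}} + \frac{Q}{46475} = \frac{12614}{\left(3915 + 24646\right) \frac{1}{-24267 + 8731}} + \frac{19810}{46475} = \frac{12614}{28561 \frac{1}{-15536}} + 19810 \cdot \frac{1}{46475} = \frac{12614}{28561 \left(- \frac{1}{15536}\right)} + \frac{3962}{9295} = \frac{12614}{- \frac{28561}{15536}} + \frac{3962}{9295} = 12614 \left(- \frac{15536}{28561}\right) + \frac{3962}{9295} = - \frac{195971104}{28561} + \frac{3962}{9295} = - \frac{10777741142}{1570855}$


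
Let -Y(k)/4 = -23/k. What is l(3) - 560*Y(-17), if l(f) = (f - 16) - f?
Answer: 51248/17 ≈ 3014.6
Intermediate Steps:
l(f) = -16 (l(f) = (-16 + f) - f = -16)
Y(k) = 92/k (Y(k) = -(-92)/k = 92/k)
l(3) - 560*Y(-17) = -16 - 51520/(-17) = -16 - 51520*(-1)/17 = -16 - 560*(-92/17) = -16 + 51520/17 = 51248/17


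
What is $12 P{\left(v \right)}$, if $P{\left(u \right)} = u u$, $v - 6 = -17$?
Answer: $1452$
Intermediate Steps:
$v = -11$ ($v = 6 - 17 = -11$)
$P{\left(u \right)} = u^{2}$
$12 P{\left(v \right)} = 12 \left(-11\right)^{2} = 12 \cdot 121 = 1452$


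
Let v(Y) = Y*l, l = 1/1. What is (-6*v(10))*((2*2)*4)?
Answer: -960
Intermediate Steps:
l = 1
v(Y) = Y (v(Y) = Y*1 = Y)
(-6*v(10))*((2*2)*4) = (-6*10)*((2*2)*4) = -240*4 = -60*16 = -960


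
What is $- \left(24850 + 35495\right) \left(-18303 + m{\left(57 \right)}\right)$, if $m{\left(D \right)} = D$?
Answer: $1101054870$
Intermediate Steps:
$- \left(24850 + 35495\right) \left(-18303 + m{\left(57 \right)}\right) = - \left(24850 + 35495\right) \left(-18303 + 57\right) = - 60345 \left(-18246\right) = \left(-1\right) \left(-1101054870\right) = 1101054870$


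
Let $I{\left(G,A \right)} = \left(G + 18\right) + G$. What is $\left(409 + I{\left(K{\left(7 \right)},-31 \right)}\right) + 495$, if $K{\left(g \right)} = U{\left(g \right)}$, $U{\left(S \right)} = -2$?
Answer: $918$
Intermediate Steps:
$K{\left(g \right)} = -2$
$I{\left(G,A \right)} = 18 + 2 G$ ($I{\left(G,A \right)} = \left(18 + G\right) + G = 18 + 2 G$)
$\left(409 + I{\left(K{\left(7 \right)},-31 \right)}\right) + 495 = \left(409 + \left(18 + 2 \left(-2\right)\right)\right) + 495 = \left(409 + \left(18 - 4\right)\right) + 495 = \left(409 + 14\right) + 495 = 423 + 495 = 918$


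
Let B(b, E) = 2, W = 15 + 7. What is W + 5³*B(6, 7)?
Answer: 272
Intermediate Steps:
W = 22
W + 5³*B(6, 7) = 22 + 5³*2 = 22 + 125*2 = 22 + 250 = 272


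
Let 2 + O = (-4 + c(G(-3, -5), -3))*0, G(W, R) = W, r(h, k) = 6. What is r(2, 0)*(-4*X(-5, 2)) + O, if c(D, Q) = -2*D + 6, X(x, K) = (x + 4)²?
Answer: -26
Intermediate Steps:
X(x, K) = (4 + x)²
c(D, Q) = 6 - 2*D
O = -2 (O = -2 + (-4 + (6 - 2*(-3)))*0 = -2 + (-4 + (6 + 6))*0 = -2 + (-4 + 12)*0 = -2 + 8*0 = -2 + 0 = -2)
r(2, 0)*(-4*X(-5, 2)) + O = 6*(-4*(4 - 5)²) - 2 = 6*(-4*(-1)²) - 2 = 6*(-4*1) - 2 = 6*(-4) - 2 = -24 - 2 = -26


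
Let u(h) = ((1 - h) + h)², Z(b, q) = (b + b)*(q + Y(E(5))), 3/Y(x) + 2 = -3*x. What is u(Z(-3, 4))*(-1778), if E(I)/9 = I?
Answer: -1778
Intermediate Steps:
E(I) = 9*I
Y(x) = 3/(-2 - 3*x)
Z(b, q) = 2*b*(-3/137 + q) (Z(b, q) = (b + b)*(q - 3/(2 + 3*(9*5))) = (2*b)*(q - 3/(2 + 3*45)) = (2*b)*(q - 3/(2 + 135)) = (2*b)*(q - 3/137) = (2*b)*(-3/137 + q) = 2*b*(-3/137 + q))
u(h) = 1 (u(h) = 1² = 1)
u(Z(-3, 4))*(-1778) = 1*(-1778) = -1778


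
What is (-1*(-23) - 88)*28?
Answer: -1820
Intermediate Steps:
(-1*(-23) - 88)*28 = (23 - 88)*28 = -65*28 = -1820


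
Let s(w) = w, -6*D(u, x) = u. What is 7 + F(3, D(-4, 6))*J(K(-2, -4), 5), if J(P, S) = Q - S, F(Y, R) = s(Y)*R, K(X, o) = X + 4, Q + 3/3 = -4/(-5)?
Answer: -17/5 ≈ -3.4000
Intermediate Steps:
D(u, x) = -u/6
Q = -1/5 (Q = -1 - 4/(-5) = -1 - 4*(-1/5) = -1 + 4/5 = -1/5 ≈ -0.20000)
K(X, o) = 4 + X
F(Y, R) = R*Y (F(Y, R) = Y*R = R*Y)
J(P, S) = -1/5 - S
7 + F(3, D(-4, 6))*J(K(-2, -4), 5) = 7 + (-1/6*(-4)*3)*(-1/5 - 1*5) = 7 + ((2/3)*3)*(-1/5 - 5) = 7 + 2*(-26/5) = 7 - 52/5 = -17/5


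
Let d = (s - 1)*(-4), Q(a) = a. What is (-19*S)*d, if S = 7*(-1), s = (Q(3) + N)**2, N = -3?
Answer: 532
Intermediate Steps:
s = 0 (s = (3 - 3)**2 = 0**2 = 0)
S = -7
d = 4 (d = (0 - 1)*(-4) = -1*(-4) = 4)
(-19*S)*d = -19*(-7)*4 = 133*4 = 532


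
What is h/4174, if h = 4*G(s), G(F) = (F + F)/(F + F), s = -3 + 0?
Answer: 2/2087 ≈ 0.00095831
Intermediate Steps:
s = -3
G(F) = 1 (G(F) = (2*F)/((2*F)) = (2*F)*(1/(2*F)) = 1)
h = 4 (h = 4*1 = 4)
h/4174 = 4/4174 = (1/4174)*4 = 2/2087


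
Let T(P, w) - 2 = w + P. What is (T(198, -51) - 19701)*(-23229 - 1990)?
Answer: 493081888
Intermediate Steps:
T(P, w) = 2 + P + w (T(P, w) = 2 + (w + P) = 2 + (P + w) = 2 + P + w)
(T(198, -51) - 19701)*(-23229 - 1990) = ((2 + 198 - 51) - 19701)*(-23229 - 1990) = (149 - 19701)*(-25219) = -19552*(-25219) = 493081888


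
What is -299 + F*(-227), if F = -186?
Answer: 41923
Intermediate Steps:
-299 + F*(-227) = -299 - 186*(-227) = -299 + 42222 = 41923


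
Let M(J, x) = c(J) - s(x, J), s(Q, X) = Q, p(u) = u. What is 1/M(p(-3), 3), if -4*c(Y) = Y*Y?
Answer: -4/21 ≈ -0.19048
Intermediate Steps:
c(Y) = -Y²/4 (c(Y) = -Y*Y/4 = -Y²/4)
M(J, x) = -x - J²/4 (M(J, x) = -J²/4 - x = -x - J²/4)
1/M(p(-3), 3) = 1/(-1*3 - ¼*(-3)²) = 1/(-3 - ¼*9) = 1/(-3 - 9/4) = 1/(-21/4) = -4/21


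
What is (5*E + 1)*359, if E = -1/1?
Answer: -1436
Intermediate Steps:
E = -1 (E = -1*1 = -1)
(5*E + 1)*359 = (5*(-1) + 1)*359 = (-5 + 1)*359 = -4*359 = -1436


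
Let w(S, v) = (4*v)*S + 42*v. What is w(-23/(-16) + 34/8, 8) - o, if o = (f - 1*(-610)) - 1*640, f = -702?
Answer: 1250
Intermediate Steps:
w(S, v) = 42*v + 4*S*v (w(S, v) = 4*S*v + 42*v = 42*v + 4*S*v)
o = -732 (o = (-702 - 1*(-610)) - 1*640 = (-702 + 610) - 640 = -92 - 640 = -732)
w(-23/(-16) + 34/8, 8) - o = 2*8*(21 + 2*(-23/(-16) + 34/8)) - 1*(-732) = 2*8*(21 + 2*(-23*(-1/16) + 34*(⅛))) + 732 = 2*8*(21 + 2*(23/16 + 17/4)) + 732 = 2*8*(21 + 2*(91/16)) + 732 = 2*8*(21 + 91/8) + 732 = 2*8*(259/8) + 732 = 518 + 732 = 1250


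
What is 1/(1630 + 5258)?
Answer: 1/6888 ≈ 0.00014518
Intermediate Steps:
1/(1630 + 5258) = 1/6888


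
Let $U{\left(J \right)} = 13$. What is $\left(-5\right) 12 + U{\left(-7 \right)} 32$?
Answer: $356$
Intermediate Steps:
$\left(-5\right) 12 + U{\left(-7 \right)} 32 = \left(-5\right) 12 + 13 \cdot 32 = -60 + 416 = 356$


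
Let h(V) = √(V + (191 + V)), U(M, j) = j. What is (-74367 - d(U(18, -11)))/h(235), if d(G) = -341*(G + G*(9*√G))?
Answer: √661*(-78118 - 33759*I*√11)/661 ≈ -3038.4 - 4355.0*I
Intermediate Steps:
d(G) = -3069*G^(3/2) - 341*G (d(G) = -341*(G + 9*G^(3/2)) = -3069*G^(3/2) - 341*G)
h(V) = √(191 + 2*V)
(-74367 - d(U(18, -11)))/h(235) = (-74367 - (-(-33759)*I*√11 - 341*(-11)))/(√(191 + 2*235)) = (-74367 - (-(-33759)*I*√11 + 3751))/(√(191 + 470)) = (-74367 - (33759*I*√11 + 3751))/(√661) = (-74367 - (3751 + 33759*I*√11))*(√661/661) = (-74367 + (-3751 - 33759*I*√11))*(√661/661) = (-78118 - 33759*I*√11)*(√661/661) = √661*(-78118 - 33759*I*√11)/661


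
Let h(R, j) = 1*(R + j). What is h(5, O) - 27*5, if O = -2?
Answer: -132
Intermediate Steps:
h(R, j) = R + j
h(5, O) - 27*5 = (5 - 2) - 27*5 = 3 - 135 = -132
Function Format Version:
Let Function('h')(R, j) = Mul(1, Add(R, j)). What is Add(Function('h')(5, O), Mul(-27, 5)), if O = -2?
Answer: -132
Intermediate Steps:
Function('h')(R, j) = Add(R, j)
Add(Function('h')(5, O), Mul(-27, 5)) = Add(Add(5, -2), Mul(-27, 5)) = Add(3, -135) = -132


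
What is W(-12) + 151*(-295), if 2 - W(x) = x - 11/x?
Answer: -534383/12 ≈ -44532.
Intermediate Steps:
W(x) = 2 - x + 11/x (W(x) = 2 - (x - 11/x) = 2 + (-x + 11/x) = 2 - x + 11/x)
W(-12) + 151*(-295) = (2 - 1*(-12) + 11/(-12)) + 151*(-295) = (2 + 12 + 11*(-1/12)) - 44545 = (2 + 12 - 11/12) - 44545 = 157/12 - 44545 = -534383/12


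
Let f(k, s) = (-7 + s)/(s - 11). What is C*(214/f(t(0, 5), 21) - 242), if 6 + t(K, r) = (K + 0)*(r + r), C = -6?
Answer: 3744/7 ≈ 534.86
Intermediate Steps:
t(K, r) = -6 + 2*K*r (t(K, r) = -6 + (K + 0)*(r + r) = -6 + K*(2*r) = -6 + 2*K*r)
f(k, s) = (-7 + s)/(-11 + s)
C*(214/f(t(0, 5), 21) - 242) = -6*(214/(((-7 + 21)/(-11 + 21))) - 242) = -6*(214/((14/10)) - 242) = -6*(214/(((1/10)*14)) - 242) = -6*(214/(7/5) - 242) = -6*(214*(5/7) - 242) = -6*(1070/7 - 242) = -6*(-624/7) = 3744/7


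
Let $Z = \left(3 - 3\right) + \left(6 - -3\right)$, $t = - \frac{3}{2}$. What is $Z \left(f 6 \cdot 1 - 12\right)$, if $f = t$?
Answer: $-189$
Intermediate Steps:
$t = - \frac{3}{2}$ ($t = \left(-3\right) \frac{1}{2} = - \frac{3}{2} \approx -1.5$)
$f = - \frac{3}{2} \approx -1.5$
$Z = 9$ ($Z = 0 + \left(6 + 3\right) = 0 + 9 = 9$)
$Z \left(f 6 \cdot 1 - 12\right) = 9 \left(\left(- \frac{3}{2}\right) 6 \cdot 1 - 12\right) = 9 \left(\left(-9\right) 1 - 12\right) = 9 \left(-9 - 12\right) = 9 \left(-21\right) = -189$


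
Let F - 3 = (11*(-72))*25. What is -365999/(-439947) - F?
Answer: 8709996758/439947 ≈ 19798.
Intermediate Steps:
F = -19797 (F = 3 + (11*(-72))*25 = 3 - 792*25 = 3 - 19800 = -19797)
-365999/(-439947) - F = -365999/(-439947) - 1*(-19797) = -365999*(-1/439947) + 19797 = 365999/439947 + 19797 = 8709996758/439947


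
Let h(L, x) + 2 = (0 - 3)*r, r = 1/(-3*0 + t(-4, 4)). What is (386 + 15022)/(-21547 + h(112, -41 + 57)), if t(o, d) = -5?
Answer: -12840/17957 ≈ -0.71504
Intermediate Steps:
r = -⅕ (r = 1/(-3*0 - 5) = 1/(0 - 5) = 1/(-5) = -⅕ ≈ -0.20000)
h(L, x) = -7/5 (h(L, x) = -2 + (0 - 3)*(-⅕) = -2 - 3*(-⅕) = -2 + ⅗ = -7/5)
(386 + 15022)/(-21547 + h(112, -41 + 57)) = (386 + 15022)/(-21547 - 7/5) = 15408/(-107742/5) = 15408*(-5/107742) = -12840/17957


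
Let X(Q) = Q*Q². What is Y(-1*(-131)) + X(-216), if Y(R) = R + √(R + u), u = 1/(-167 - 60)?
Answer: -10077565 + 6*√187502/227 ≈ -1.0078e+7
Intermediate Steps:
u = -1/227 (u = 1/(-227) = -1/227 ≈ -0.0044053)
X(Q) = Q³
Y(R) = R + √(-1/227 + R) (Y(R) = R + √(R - 1/227) = R + √(-1/227 + R))
Y(-1*(-131)) + X(-216) = (-1*(-131) + √(-227 + 51529*(-1*(-131)))/227) + (-216)³ = (131 + √(-227 + 51529*131)/227) - 10077696 = (131 + √(-227 + 6750299)/227) - 10077696 = (131 + √6750072/227) - 10077696 = (131 + (6*√187502)/227) - 10077696 = (131 + 6*√187502/227) - 10077696 = -10077565 + 6*√187502/227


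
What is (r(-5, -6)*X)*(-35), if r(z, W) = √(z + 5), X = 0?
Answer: 0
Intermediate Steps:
r(z, W) = √(5 + z)
(r(-5, -6)*X)*(-35) = (√(5 - 5)*0)*(-35) = (√0*0)*(-35) = (0*0)*(-35) = 0*(-35) = 0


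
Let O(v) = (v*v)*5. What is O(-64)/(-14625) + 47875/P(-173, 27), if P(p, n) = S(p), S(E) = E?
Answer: -140742983/506025 ≈ -278.13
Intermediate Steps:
O(v) = 5*v**2 (O(v) = v**2*5 = 5*v**2)
P(p, n) = p
O(-64)/(-14625) + 47875/P(-173, 27) = (5*(-64)**2)/(-14625) + 47875/(-173) = (5*4096)*(-1/14625) + 47875*(-1/173) = 20480*(-1/14625) - 47875/173 = -4096/2925 - 47875/173 = -140742983/506025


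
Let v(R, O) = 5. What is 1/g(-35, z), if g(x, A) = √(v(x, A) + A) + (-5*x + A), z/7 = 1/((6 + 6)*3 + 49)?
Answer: 632485/110718602 - 255*√255/55359301 ≈ 0.0056390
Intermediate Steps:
z = 7/85 (z = 7/((6 + 6)*3 + 49) = 7/(12*3 + 49) = 7/(36 + 49) = 7/85 ≈ 0.082353)
g(x, A) = A + √(5 + A) - 5*x (g(x, A) = √(5 + A) + (-5*x + A) = √(5 + A) + (A - 5*x) = A + √(5 + A) - 5*x)
1/g(-35, z) = 1/(7/85 + √(5 + 7/85) - 5*(-35)) = 1/(7/85 + √(432/85) + 175) = 1/(7/85 + 12*√255/85 + 175) = 1/(14882/85 + 12*√255/85)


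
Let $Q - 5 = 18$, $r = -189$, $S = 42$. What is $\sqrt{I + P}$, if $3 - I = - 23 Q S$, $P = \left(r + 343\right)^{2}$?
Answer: $\sqrt{45937} \approx 214.33$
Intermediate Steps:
$Q = 23$ ($Q = 5 + 18 = 23$)
$P = 23716$ ($P = \left(-189 + 343\right)^{2} = 154^{2} = 23716$)
$I = 22221$ ($I = 3 - \left(-23\right) 23 \cdot 42 = 3 - \left(-529\right) 42 = 3 - -22218 = 3 + 22218 = 22221$)
$\sqrt{I + P} = \sqrt{22221 + 23716} = \sqrt{45937}$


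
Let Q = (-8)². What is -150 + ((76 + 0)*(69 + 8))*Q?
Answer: 374378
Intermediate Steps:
Q = 64
-150 + ((76 + 0)*(69 + 8))*Q = -150 + ((76 + 0)*(69 + 8))*64 = -150 + (76*77)*64 = -150 + 5852*64 = -150 + 374528 = 374378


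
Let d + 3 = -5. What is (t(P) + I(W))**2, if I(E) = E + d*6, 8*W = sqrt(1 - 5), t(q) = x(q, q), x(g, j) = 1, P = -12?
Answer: (188 - I)**2/16 ≈ 2208.9 - 23.5*I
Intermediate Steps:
d = -8 (d = -3 - 5 = -8)
t(q) = 1
W = I/4 (W = sqrt(1 - 5)/8 = sqrt(-4)/8 = (2*I)/8 = I/4 ≈ 0.25*I)
I(E) = -48 + E (I(E) = E - 8*6 = E - 48 = -48 + E)
(t(P) + I(W))**2 = (1 + (-48 + I/4))**2 = (-47 + I/4)**2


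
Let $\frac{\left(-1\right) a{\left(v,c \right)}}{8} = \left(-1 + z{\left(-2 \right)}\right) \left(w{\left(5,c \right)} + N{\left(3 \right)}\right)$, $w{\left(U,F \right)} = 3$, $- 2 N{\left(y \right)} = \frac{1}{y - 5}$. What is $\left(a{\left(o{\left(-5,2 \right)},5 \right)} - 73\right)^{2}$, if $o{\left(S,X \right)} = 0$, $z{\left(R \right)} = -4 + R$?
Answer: $11881$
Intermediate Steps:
$N{\left(y \right)} = - \frac{1}{2 \left(-5 + y\right)}$ ($N{\left(y \right)} = - \frac{1}{2 \left(y - 5\right)} = - \frac{1}{2 \left(-5 + y\right)}$)
$a{\left(v,c \right)} = 182$ ($a{\left(v,c \right)} = - 8 \left(-1 - 6\right) \left(3 - \frac{1}{-10 + 2 \cdot 3}\right) = - 8 \left(-1 - 6\right) \left(3 - \frac{1}{-10 + 6}\right) = - 8 \left(- 7 \left(3 - \frac{1}{-4}\right)\right) = - 8 \left(- 7 \left(3 - - \frac{1}{4}\right)\right) = - 8 \left(- 7 \left(3 + \frac{1}{4}\right)\right) = - 8 \left(\left(-7\right) \frac{13}{4}\right) = \left(-8\right) \left(- \frac{91}{4}\right) = 182$)
$\left(a{\left(o{\left(-5,2 \right)},5 \right)} - 73\right)^{2} = \left(182 - 73\right)^{2} = 109^{2} = 11881$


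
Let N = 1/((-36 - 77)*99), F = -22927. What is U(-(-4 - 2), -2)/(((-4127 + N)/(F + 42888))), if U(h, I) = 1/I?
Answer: 223303707/92337500 ≈ 2.4183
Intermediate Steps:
N = -1/11187 (N = 1/(-113*99) = 1/(-11187) = -1/11187 ≈ -8.9390e-5)
U(-(-4 - 2), -2)/(((-4127 + N)/(F + 42888))) = 1/((-2)*(((-4127 - 1/11187)/(-22927 + 42888)))) = -1/(2*((-46168750/11187/19961))) = -1/(2*((-46168750/11187*1/19961))) = -1/(2*(-46168750/223303707)) = -½*(-223303707/46168750) = 223303707/92337500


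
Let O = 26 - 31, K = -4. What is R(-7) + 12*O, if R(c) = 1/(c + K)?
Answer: -661/11 ≈ -60.091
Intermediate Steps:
O = -5
R(c) = 1/(-4 + c) (R(c) = 1/(c - 4) = 1/(-4 + c))
R(-7) + 12*O = 1/(-4 - 7) + 12*(-5) = 1/(-11) - 60 = -1/11 - 60 = -661/11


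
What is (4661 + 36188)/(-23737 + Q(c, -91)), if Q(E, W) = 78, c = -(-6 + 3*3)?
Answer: -40849/23659 ≈ -1.7266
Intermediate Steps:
c = -3 (c = -(-6 + 9) = -1*3 = -3)
(4661 + 36188)/(-23737 + Q(c, -91)) = (4661 + 36188)/(-23737 + 78) = 40849/(-23659) = 40849*(-1/23659) = -40849/23659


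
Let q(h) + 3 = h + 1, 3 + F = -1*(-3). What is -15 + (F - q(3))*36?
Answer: -51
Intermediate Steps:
F = 0 (F = -3 - 1*(-3) = -3 + 3 = 0)
q(h) = -2 + h (q(h) = -3 + (h + 1) = -3 + (1 + h) = -2 + h)
-15 + (F - q(3))*36 = -15 + (0 - (-2 + 3))*36 = -15 + (0 - 1*1)*36 = -15 + (0 - 1)*36 = -15 - 1*36 = -15 - 36 = -51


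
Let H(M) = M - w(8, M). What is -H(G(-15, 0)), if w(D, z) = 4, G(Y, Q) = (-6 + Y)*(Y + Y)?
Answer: -626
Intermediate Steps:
G(Y, Q) = 2*Y*(-6 + Y) (G(Y, Q) = (-6 + Y)*(2*Y) = 2*Y*(-6 + Y))
H(M) = -4 + M (H(M) = M - 1*4 = M - 4 = -4 + M)
-H(G(-15, 0)) = -(-4 + 2*(-15)*(-6 - 15)) = -(-4 + 2*(-15)*(-21)) = -(-4 + 630) = -1*626 = -626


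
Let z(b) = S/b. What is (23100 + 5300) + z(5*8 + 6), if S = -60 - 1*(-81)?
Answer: 1306421/46 ≈ 28400.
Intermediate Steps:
S = 21 (S = -60 + 81 = 21)
z(b) = 21/b
(23100 + 5300) + z(5*8 + 6) = (23100 + 5300) + 21/(5*8 + 6) = 28400 + 21/(40 + 6) = 28400 + 21/46 = 1306421/46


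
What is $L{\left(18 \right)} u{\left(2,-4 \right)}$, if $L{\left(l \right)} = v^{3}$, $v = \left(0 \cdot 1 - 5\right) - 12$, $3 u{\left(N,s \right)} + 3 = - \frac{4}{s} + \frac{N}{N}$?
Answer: $\frac{4913}{3} \approx 1637.7$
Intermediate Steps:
$u{\left(N,s \right)} = - \frac{2}{3} - \frac{4}{3 s}$ ($u{\left(N,s \right)} = -1 + \frac{- \frac{4}{s} + \frac{N}{N}}{3} = -1 + \frac{- \frac{4}{s} + 1}{3} = -1 + \frac{1 - \frac{4}{s}}{3} = -1 + \left(\frac{1}{3} - \frac{4}{3 s}\right) = - \frac{2}{3} - \frac{4}{3 s}$)
$v = -17$ ($v = \left(0 - 5\right) - 12 = -5 - 12 = -17$)
$L{\left(l \right)} = -4913$ ($L{\left(l \right)} = \left(-17\right)^{3} = -4913$)
$L{\left(18 \right)} u{\left(2,-4 \right)} = - 4913 \frac{2 \left(-2 - -4\right)}{3 \left(-4\right)} = - 4913 \cdot \frac{2}{3} \left(- \frac{1}{4}\right) \left(-2 + 4\right) = - 4913 \cdot \frac{2}{3} \left(- \frac{1}{4}\right) 2 = \left(-4913\right) \left(- \frac{1}{3}\right) = \frac{4913}{3}$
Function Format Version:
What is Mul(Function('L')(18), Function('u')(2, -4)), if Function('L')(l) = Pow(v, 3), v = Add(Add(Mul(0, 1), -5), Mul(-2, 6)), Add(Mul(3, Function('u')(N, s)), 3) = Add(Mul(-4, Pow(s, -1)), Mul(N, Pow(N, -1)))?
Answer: Rational(4913, 3) ≈ 1637.7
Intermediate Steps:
Function('u')(N, s) = Add(Rational(-2, 3), Mul(Rational(-4, 3), Pow(s, -1))) (Function('u')(N, s) = Add(-1, Mul(Rational(1, 3), Add(Mul(-4, Pow(s, -1)), Mul(N, Pow(N, -1))))) = Add(-1, Mul(Rational(1, 3), Add(Mul(-4, Pow(s, -1)), 1))) = Add(-1, Mul(Rational(1, 3), Add(1, Mul(-4, Pow(s, -1))))) = Add(-1, Add(Rational(1, 3), Mul(Rational(-4, 3), Pow(s, -1)))) = Add(Rational(-2, 3), Mul(Rational(-4, 3), Pow(s, -1))))
v = -17 (v = Add(Add(0, -5), -12) = Add(-5, -12) = -17)
Function('L')(l) = -4913 (Function('L')(l) = Pow(-17, 3) = -4913)
Mul(Function('L')(18), Function('u')(2, -4)) = Mul(-4913, Mul(Rational(2, 3), Pow(-4, -1), Add(-2, Mul(-1, -4)))) = Mul(-4913, Mul(Rational(2, 3), Rational(-1, 4), Add(-2, 4))) = Mul(-4913, Mul(Rational(2, 3), Rational(-1, 4), 2)) = Mul(-4913, Rational(-1, 3)) = Rational(4913, 3)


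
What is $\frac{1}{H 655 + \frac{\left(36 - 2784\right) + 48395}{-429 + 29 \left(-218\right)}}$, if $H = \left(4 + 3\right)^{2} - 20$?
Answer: $\frac{6751}{128189598} \approx 5.2664 \cdot 10^{-5}$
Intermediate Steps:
$H = 29$ ($H = 7^{2} - 20 = 49 - 20 = 29$)
$\frac{1}{H 655 + \frac{\left(36 - 2784\right) + 48395}{-429 + 29 \left(-218\right)}} = \frac{1}{29 \cdot 655 + \frac{\left(36 - 2784\right) + 48395}{-429 + 29 \left(-218\right)}} = \frac{1}{18995 + \frac{\left(36 - 2784\right) + 48395}{-429 - 6322}} = \frac{1}{18995 + \frac{-2748 + 48395}{-6751}} = \frac{1}{18995 + 45647 \left(- \frac{1}{6751}\right)} = \frac{1}{18995 - \frac{45647}{6751}} = \frac{1}{\frac{128189598}{6751}} = \frac{6751}{128189598}$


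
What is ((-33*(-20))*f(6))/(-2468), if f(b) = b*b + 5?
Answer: -6765/617 ≈ -10.964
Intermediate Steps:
f(b) = 5 + b**2 (f(b) = b**2 + 5 = 5 + b**2)
((-33*(-20))*f(6))/(-2468) = ((-33*(-20))*(5 + 6**2))/(-2468) = (660*(5 + 36))*(-1/2468) = (660*41)*(-1/2468) = 27060*(-1/2468) = -6765/617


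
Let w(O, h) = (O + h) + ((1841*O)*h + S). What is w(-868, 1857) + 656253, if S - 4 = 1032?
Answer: -2966805438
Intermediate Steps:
S = 1036 (S = 4 + 1032 = 1036)
w(O, h) = 1036 + O + h + 1841*O*h (w(O, h) = (O + h) + ((1841*O)*h + 1036) = (O + h) + (1841*O*h + 1036) = (O + h) + (1036 + 1841*O*h) = 1036 + O + h + 1841*O*h)
w(-868, 1857) + 656253 = (1036 - 868 + 1857 + 1841*(-868)*1857) + 656253 = (1036 - 868 + 1857 - 2967463716) + 656253 = -2967461691 + 656253 = -2966805438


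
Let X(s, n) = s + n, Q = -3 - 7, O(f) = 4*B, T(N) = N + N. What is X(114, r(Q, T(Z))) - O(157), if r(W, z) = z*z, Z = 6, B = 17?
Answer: 190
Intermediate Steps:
T(N) = 2*N
O(f) = 68 (O(f) = 4*17 = 68)
Q = -10
r(W, z) = z²
X(s, n) = n + s
X(114, r(Q, T(Z))) - O(157) = ((2*6)² + 114) - 1*68 = (12² + 114) - 68 = (144 + 114) - 68 = 258 - 68 = 190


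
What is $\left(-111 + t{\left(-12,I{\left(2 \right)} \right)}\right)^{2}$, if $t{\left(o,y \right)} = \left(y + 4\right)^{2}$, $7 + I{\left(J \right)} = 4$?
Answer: $12100$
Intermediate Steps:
$I{\left(J \right)} = -3$ ($I{\left(J \right)} = -7 + 4 = -3$)
$t{\left(o,y \right)} = \left(4 + y\right)^{2}$
$\left(-111 + t{\left(-12,I{\left(2 \right)} \right)}\right)^{2} = \left(-111 + \left(4 - 3\right)^{2}\right)^{2} = \left(-111 + 1^{2}\right)^{2} = \left(-111 + 1\right)^{2} = \left(-110\right)^{2} = 12100$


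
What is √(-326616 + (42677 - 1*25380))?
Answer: I*√309319 ≈ 556.16*I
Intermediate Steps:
√(-326616 + (42677 - 1*25380)) = √(-326616 + (42677 - 25380)) = √(-326616 + 17297) = √(-309319) = I*√309319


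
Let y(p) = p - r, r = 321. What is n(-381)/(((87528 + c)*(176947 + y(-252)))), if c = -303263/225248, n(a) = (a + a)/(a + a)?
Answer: 112624/1738624667016347 ≈ 6.4778e-11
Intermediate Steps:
n(a) = 1 (n(a) = (2*a)/((2*a)) = (2*a)*(1/(2*a)) = 1)
c = -303263/225248 (c = -303263*1/225248 = -303263/225248 ≈ -1.3464)
y(p) = -321 + p (y(p) = p - 1*321 = p - 321 = -321 + p)
n(-381)/(((87528 + c)*(176947 + y(-252)))) = 1/((87528 - 303263/225248)*(176947 + (-321 - 252))) = 1/(19715203681*(176947 - 573)/225248) = 1/((19715203681/225248)*176374) = 1/(1738624667016347/112624) = 1*(112624/1738624667016347) = 112624/1738624667016347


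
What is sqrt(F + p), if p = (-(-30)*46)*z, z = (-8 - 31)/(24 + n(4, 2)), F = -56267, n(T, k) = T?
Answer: 2*I*sqrt(712817)/7 ≈ 241.22*I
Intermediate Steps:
z = -39/28 (z = (-8 - 31)/(24 + 4) = -39/28 ≈ -1.3929)
p = -13455/7 (p = -(-30)*46*(-39/28) = -30*(-46)*(-39/28) = 1380*(-39/28) = -13455/7 ≈ -1922.1)
sqrt(F + p) = sqrt(-56267 - 13455/7) = sqrt(-407324/7) = 2*I*sqrt(712817)/7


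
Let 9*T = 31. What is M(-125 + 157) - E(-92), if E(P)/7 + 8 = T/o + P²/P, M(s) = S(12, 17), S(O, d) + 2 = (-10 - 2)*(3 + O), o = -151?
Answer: 704179/1359 ≈ 518.16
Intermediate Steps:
T = 31/9 (T = (⅑)*31 = 31/9 ≈ 3.4444)
S(O, d) = -38 - 12*O (S(O, d) = -2 + (-10 - 2)*(3 + O) = -2 - 12*(3 + O) = -2 + (-36 - 12*O) = -38 - 12*O)
M(s) = -182 (M(s) = -38 - 12*12 = -38 - 144 = -182)
E(P) = -76321/1359 + 7*P (E(P) = -56 + 7*((31/9)/(-151) + P²/P) = -56 + 7*((31/9)*(-1/151) + P) = -56 + 7*(-31/1359 + P) = -56 + (-217/1359 + 7*P) = -76321/1359 + 7*P)
M(-125 + 157) - E(-92) = -182 - (-76321/1359 + 7*(-92)) = -182 - (-76321/1359 - 644) = -182 - 1*(-951517/1359) = -182 + 951517/1359 = 704179/1359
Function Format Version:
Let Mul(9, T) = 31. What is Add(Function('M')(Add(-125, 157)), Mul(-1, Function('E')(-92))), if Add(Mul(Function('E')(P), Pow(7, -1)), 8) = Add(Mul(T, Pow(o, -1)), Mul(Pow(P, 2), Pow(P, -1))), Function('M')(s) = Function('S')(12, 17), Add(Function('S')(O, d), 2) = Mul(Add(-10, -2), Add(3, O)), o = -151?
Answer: Rational(704179, 1359) ≈ 518.16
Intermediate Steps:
T = Rational(31, 9) (T = Mul(Rational(1, 9), 31) = Rational(31, 9) ≈ 3.4444)
Function('S')(O, d) = Add(-38, Mul(-12, O)) (Function('S')(O, d) = Add(-2, Mul(Add(-10, -2), Add(3, O))) = Add(-2, Mul(-12, Add(3, O))) = Add(-2, Add(-36, Mul(-12, O))) = Add(-38, Mul(-12, O)))
Function('M')(s) = -182 (Function('M')(s) = Add(-38, Mul(-12, 12)) = Add(-38, -144) = -182)
Function('E')(P) = Add(Rational(-76321, 1359), Mul(7, P)) (Function('E')(P) = Add(-56, Mul(7, Add(Mul(Rational(31, 9), Pow(-151, -1)), Mul(Pow(P, 2), Pow(P, -1))))) = Add(-56, Mul(7, Add(Mul(Rational(31, 9), Rational(-1, 151)), P))) = Add(-56, Mul(7, Add(Rational(-31, 1359), P))) = Add(-56, Add(Rational(-217, 1359), Mul(7, P))) = Add(Rational(-76321, 1359), Mul(7, P)))
Add(Function('M')(Add(-125, 157)), Mul(-1, Function('E')(-92))) = Add(-182, Mul(-1, Add(Rational(-76321, 1359), Mul(7, -92)))) = Add(-182, Mul(-1, Add(Rational(-76321, 1359), -644))) = Add(-182, Mul(-1, Rational(-951517, 1359))) = Add(-182, Rational(951517, 1359)) = Rational(704179, 1359)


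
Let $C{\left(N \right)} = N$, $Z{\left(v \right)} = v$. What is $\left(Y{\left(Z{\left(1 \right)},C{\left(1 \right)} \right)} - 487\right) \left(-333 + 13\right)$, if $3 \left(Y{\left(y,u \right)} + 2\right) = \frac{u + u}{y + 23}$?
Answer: $\frac{1408240}{9} \approx 1.5647 \cdot 10^{5}$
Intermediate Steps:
$Y{\left(y,u \right)} = -2 + \frac{2 u}{3 \left(23 + y\right)}$ ($Y{\left(y,u \right)} = -2 + \frac{\left(u + u\right) \frac{1}{y + 23}}{3} = -2 + \frac{2 u \frac{1}{23 + y}}{3} = -2 + \frac{2 u}{3 \left(23 + y\right)}$)
$\left(Y{\left(Z{\left(1 \right)},C{\left(1 \right)} \right)} - 487\right) \left(-333 + 13\right) = \left(\frac{2 \left(-69 + 1 - 3\right)}{3 \left(23 + 1\right)} - 487\right) \left(-333 + 13\right) = \left(\frac{2 \left(-69 + 1 - 3\right)}{3 \cdot 24} - 487\right) \left(-320\right) = \left(\frac{2}{3} \cdot \frac{1}{24} \left(-71\right) - 487\right) \left(-320\right) = \left(- \frac{71}{36} - 487\right) \left(-320\right) = \left(- \frac{17603}{36}\right) \left(-320\right) = \frac{1408240}{9}$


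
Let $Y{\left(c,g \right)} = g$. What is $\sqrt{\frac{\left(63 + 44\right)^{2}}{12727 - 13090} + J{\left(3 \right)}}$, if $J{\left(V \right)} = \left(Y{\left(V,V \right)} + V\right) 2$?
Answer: $\frac{i \sqrt{21279}}{33} \approx 4.4204 i$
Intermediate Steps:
$J{\left(V \right)} = 4 V$ ($J{\left(V \right)} = \left(V + V\right) 2 = 2 V 2 = 4 V$)
$\sqrt{\frac{\left(63 + 44\right)^{2}}{12727 - 13090} + J{\left(3 \right)}} = \sqrt{\frac{\left(63 + 44\right)^{2}}{12727 - 13090} + 4 \cdot 3} = \sqrt{\frac{107^{2}}{-363} + 12} = \sqrt{11449 \left(- \frac{1}{363}\right) + 12} = \sqrt{- \frac{11449}{363} + 12} = \sqrt{- \frac{7093}{363}} = \frac{i \sqrt{21279}}{33}$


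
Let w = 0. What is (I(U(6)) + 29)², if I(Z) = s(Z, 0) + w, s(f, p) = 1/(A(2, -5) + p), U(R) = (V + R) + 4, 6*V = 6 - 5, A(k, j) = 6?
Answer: 30625/36 ≈ 850.69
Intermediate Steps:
V = ⅙ (V = (6 - 5)/6 = (⅙)*1 = ⅙ ≈ 0.16667)
U(R) = 25/6 + R (U(R) = (⅙ + R) + 4 = 25/6 + R)
s(f, p) = 1/(6 + p)
I(Z) = ⅙ (I(Z) = 1/(6 + 0) + 0 = 1/6 + 0 = ⅙ + 0 = ⅙)
(I(U(6)) + 29)² = (⅙ + 29)² = (175/6)² = 30625/36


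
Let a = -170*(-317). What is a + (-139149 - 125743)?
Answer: -211002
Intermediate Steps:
a = 53890
a + (-139149 - 125743) = 53890 + (-139149 - 125743) = 53890 - 264892 = -211002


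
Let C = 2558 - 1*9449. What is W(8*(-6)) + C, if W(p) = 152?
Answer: -6739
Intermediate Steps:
C = -6891 (C = 2558 - 9449 = -6891)
W(8*(-6)) + C = 152 - 6891 = -6739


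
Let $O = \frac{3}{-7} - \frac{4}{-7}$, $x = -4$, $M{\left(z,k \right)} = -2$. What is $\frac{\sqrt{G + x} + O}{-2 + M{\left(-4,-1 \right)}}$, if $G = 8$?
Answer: $- \frac{15}{28} \approx -0.53571$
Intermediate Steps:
$O = \frac{1}{7}$ ($O = 3 \left(- \frac{1}{7}\right) - - \frac{4}{7} = - \frac{3}{7} + \frac{4}{7} = \frac{1}{7} \approx 0.14286$)
$\frac{\sqrt{G + x} + O}{-2 + M{\left(-4,-1 \right)}} = \frac{\sqrt{8 - 4} + \frac{1}{7}}{-2 - 2} = \frac{\sqrt{4} + \frac{1}{7}}{-4} = \left(2 + \frac{1}{7}\right) \left(- \frac{1}{4}\right) = \frac{15}{7} \left(- \frac{1}{4}\right) = - \frac{15}{28}$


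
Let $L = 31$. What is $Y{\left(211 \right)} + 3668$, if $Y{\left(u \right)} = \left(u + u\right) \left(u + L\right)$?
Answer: $105792$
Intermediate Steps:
$Y{\left(u \right)} = 2 u \left(31 + u\right)$ ($Y{\left(u \right)} = \left(u + u\right) \left(u + 31\right) = 2 u \left(31 + u\right)$)
$Y{\left(211 \right)} + 3668 = 2 \cdot 211 \left(31 + 211\right) + 3668 = 2 \cdot 211 \cdot 242 + 3668 = 102124 + 3668 = 105792$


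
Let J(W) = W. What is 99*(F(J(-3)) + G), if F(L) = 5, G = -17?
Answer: -1188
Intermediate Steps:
99*(F(J(-3)) + G) = 99*(5 - 17) = 99*(-12) = -1188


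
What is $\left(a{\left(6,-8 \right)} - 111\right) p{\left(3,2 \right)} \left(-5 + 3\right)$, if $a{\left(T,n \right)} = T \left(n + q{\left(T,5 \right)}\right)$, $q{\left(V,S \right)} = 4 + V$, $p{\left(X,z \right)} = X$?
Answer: $594$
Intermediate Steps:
$a{\left(T,n \right)} = T \left(4 + T + n\right)$ ($a{\left(T,n \right)} = T \left(n + \left(4 + T\right)\right) = T \left(4 + T + n\right)$)
$\left(a{\left(6,-8 \right)} - 111\right) p{\left(3,2 \right)} \left(-5 + 3\right) = \left(6 \left(4 + 6 - 8\right) - 111\right) 3 \left(-5 + 3\right) = \left(6 \cdot 2 - 111\right) 3 \left(-2\right) = \left(12 - 111\right) \left(-6\right) = \left(-99\right) \left(-6\right) = 594$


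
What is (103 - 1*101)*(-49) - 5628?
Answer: -5726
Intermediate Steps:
(103 - 1*101)*(-49) - 5628 = (103 - 101)*(-49) - 5628 = 2*(-49) - 5628 = -98 - 5628 = -5726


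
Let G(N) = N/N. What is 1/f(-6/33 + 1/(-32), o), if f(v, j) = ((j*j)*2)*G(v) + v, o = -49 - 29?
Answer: 352/4283061 ≈ 8.2184e-5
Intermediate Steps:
G(N) = 1
o = -78
f(v, j) = v + 2*j² (f(v, j) = ((j*j)*2)*1 + v = (j²*2)*1 + v = (2*j²)*1 + v = 2*j² + v = v + 2*j²)
1/f(-6/33 + 1/(-32), o) = 1/((-6/33 + 1/(-32)) + 2*(-78)²) = 1/((-6*1/33 + 1*(-1/32)) + 2*6084) = 1/((-2/11 - 1/32) + 12168) = 1/(-75/352 + 12168) = 1/(4283061/352) = 352/4283061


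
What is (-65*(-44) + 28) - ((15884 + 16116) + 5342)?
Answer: -34454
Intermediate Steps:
(-65*(-44) + 28) - ((15884 + 16116) + 5342) = (2860 + 28) - (32000 + 5342) = 2888 - 1*37342 = 2888 - 37342 = -34454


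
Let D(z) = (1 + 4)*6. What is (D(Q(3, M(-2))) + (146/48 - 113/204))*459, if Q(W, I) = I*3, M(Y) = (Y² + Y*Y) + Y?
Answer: 119295/8 ≈ 14912.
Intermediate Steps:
M(Y) = Y + 2*Y² (M(Y) = (Y² + Y²) + Y = 2*Y² + Y = Y + 2*Y²)
Q(W, I) = 3*I
D(z) = 30 (D(z) = 5*6 = 30)
(D(Q(3, M(-2))) + (146/48 - 113/204))*459 = (30 + (146/48 - 113/204))*459 = (30 + (146*(1/48) - 113*1/204))*459 = (30 + (73/24 - 113/204))*459 = (30 + 1015/408)*459 = (13255/408)*459 = 119295/8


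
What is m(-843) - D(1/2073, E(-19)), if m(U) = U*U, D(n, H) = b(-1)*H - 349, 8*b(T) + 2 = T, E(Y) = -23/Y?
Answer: 108071765/152 ≈ 7.1100e+5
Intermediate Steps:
b(T) = -¼ + T/8
D(n, H) = -349 - 3*H/8 (D(n, H) = (-¼ + (⅛)*(-1))*H - 349 = (-¼ - ⅛)*H - 349 = -3*H/8 - 349 = -349 - 3*H/8)
m(U) = U²
m(-843) - D(1/2073, E(-19)) = (-843)² - (-349 - (-69)/(8*(-19))) = 710649 - (-349 - (-69)*(-1)/(8*19)) = 710649 - (-349 - 3/8*23/19) = 710649 - (-349 - 69/152) = 710649 - 1*(-53117/152) = 710649 + 53117/152 = 108071765/152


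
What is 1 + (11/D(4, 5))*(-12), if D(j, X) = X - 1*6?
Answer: 133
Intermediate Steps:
D(j, X) = -6 + X (D(j, X) = X - 6 = -6 + X)
1 + (11/D(4, 5))*(-12) = 1 + (11/(-6 + 5))*(-12) = 1 + (11/(-1))*(-12) = 1 + (11*(-1))*(-12) = 1 - 11*(-12) = 1 + 132 = 133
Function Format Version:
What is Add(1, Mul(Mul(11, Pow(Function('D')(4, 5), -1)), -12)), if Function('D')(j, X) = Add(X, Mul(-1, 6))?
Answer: 133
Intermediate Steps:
Function('D')(j, X) = Add(-6, X) (Function('D')(j, X) = Add(X, -6) = Add(-6, X))
Add(1, Mul(Mul(11, Pow(Function('D')(4, 5), -1)), -12)) = Add(1, Mul(Mul(11, Pow(Add(-6, 5), -1)), -12)) = Add(1, Mul(Mul(11, Pow(-1, -1)), -12)) = Add(1, Mul(Mul(11, -1), -12)) = Add(1, Mul(-11, -12)) = Add(1, 132) = 133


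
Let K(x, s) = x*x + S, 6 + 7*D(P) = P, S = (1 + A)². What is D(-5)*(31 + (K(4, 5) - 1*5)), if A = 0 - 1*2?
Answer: -473/7 ≈ -67.571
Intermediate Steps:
A = -2 (A = 0 - 2 = -2)
S = 1 (S = (1 - 2)² = (-1)² = 1)
D(P) = -6/7 + P/7
K(x, s) = 1 + x² (K(x, s) = x*x + 1 = x² + 1 = 1 + x²)
D(-5)*(31 + (K(4, 5) - 1*5)) = (-6/7 + (⅐)*(-5))*(31 + ((1 + 4²) - 1*5)) = (-6/7 - 5/7)*(31 + ((1 + 16) - 5)) = -11*(31 + (17 - 5))/7 = -11*(31 + 12)/7 = -11/7*43 = -473/7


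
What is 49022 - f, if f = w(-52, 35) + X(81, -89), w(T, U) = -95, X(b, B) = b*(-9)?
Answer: 49846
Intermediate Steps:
X(b, B) = -9*b
f = -824 (f = -95 - 9*81 = -95 - 729 = -824)
49022 - f = 49022 - 1*(-824) = 49022 + 824 = 49846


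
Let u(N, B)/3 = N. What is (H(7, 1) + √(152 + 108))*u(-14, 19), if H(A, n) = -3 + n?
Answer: 84 - 84*√65 ≈ -593.23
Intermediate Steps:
u(N, B) = 3*N
(H(7, 1) + √(152 + 108))*u(-14, 19) = ((-3 + 1) + √(152 + 108))*(3*(-14)) = (-2 + √260)*(-42) = (-2 + 2*√65)*(-42) = 84 - 84*√65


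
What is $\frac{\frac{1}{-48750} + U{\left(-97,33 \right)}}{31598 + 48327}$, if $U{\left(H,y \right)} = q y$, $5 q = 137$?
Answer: $\frac{44079749}{3896343750} \approx 0.011313$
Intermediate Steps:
$q = \frac{137}{5}$ ($q = \frac{1}{5} \cdot 137 = \frac{137}{5} \approx 27.4$)
$U{\left(H,y \right)} = \frac{137 y}{5}$
$\frac{\frac{1}{-48750} + U{\left(-97,33 \right)}}{31598 + 48327} = \frac{\frac{1}{-48750} + \frac{137}{5} \cdot 33}{31598 + 48327} = \frac{- \frac{1}{48750} + \frac{4521}{5}}{79925} = \frac{44079749}{48750} \cdot \frac{1}{79925} = \frac{44079749}{3896343750}$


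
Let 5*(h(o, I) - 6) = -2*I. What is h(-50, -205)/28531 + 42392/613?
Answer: 1209540096/17489503 ≈ 69.158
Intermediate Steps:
h(o, I) = 6 - 2*I/5 (h(o, I) = 6 + (-2*I)/5 = 6 - 2*I/5)
h(-50, -205)/28531 + 42392/613 = (6 - ⅖*(-205))/28531 + 42392/613 = (6 + 82)*(1/28531) + 42392*(1/613) = 88*(1/28531) + 42392/613 = 88/28531 + 42392/613 = 1209540096/17489503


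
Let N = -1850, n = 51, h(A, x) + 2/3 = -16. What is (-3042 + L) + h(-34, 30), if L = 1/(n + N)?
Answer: -16507627/5397 ≈ -3058.7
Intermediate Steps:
h(A, x) = -50/3 (h(A, x) = -⅔ - 16 = -50/3)
L = -1/1799 (L = 1/(51 - 1850) = 1/(-1799) = -1/1799 ≈ -0.00055586)
(-3042 + L) + h(-34, 30) = (-3042 - 1/1799) - 50/3 = -5472559/1799 - 50/3 = -16507627/5397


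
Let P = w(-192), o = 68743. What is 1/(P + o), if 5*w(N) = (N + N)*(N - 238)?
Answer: 1/101767 ≈ 9.8264e-6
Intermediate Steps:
w(N) = 2*N*(-238 + N)/5 (w(N) = ((N + N)*(N - 238))/5 = ((2*N)*(-238 + N))/5 = (2*N*(-238 + N))/5 = 2*N*(-238 + N)/5)
P = 33024 (P = (2/5)*(-192)*(-238 - 192) = (2/5)*(-192)*(-430) = 33024)
1/(P + o) = 1/(33024 + 68743) = 1/101767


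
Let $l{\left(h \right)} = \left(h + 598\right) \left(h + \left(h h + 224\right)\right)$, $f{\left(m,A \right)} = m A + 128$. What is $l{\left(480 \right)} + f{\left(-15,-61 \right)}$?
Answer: $249131155$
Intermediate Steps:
$f{\left(m,A \right)} = 128 + A m$ ($f{\left(m,A \right)} = A m + 128 = 128 + A m$)
$l{\left(h \right)} = \left(598 + h\right) \left(224 + h + h^{2}\right)$ ($l{\left(h \right)} = \left(598 + h\right) \left(h + \left(h^{2} + 224\right)\right) = \left(598 + h\right) \left(h + \left(224 + h^{2}\right)\right) = \left(598 + h\right) \left(224 + h + h^{2}\right)$)
$l{\left(480 \right)} + f{\left(-15,-61 \right)} = \left(133952 + 480^{3} + 599 \cdot 480^{2} + 822 \cdot 480\right) + \left(128 - -915\right) = \left(133952 + 110592000 + 599 \cdot 230400 + 394560\right) + \left(128 + 915\right) = \left(133952 + 110592000 + 138009600 + 394560\right) + 1043 = 249130112 + 1043 = 249131155$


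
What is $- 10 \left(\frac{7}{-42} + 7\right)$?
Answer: $- \frac{205}{3} \approx -68.333$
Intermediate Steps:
$- 10 \left(\frac{7}{-42} + 7\right) = - 10 \left(7 \left(- \frac{1}{42}\right) + 7\right) = - 10 \left(- \frac{1}{6} + 7\right) = \left(-10\right) \frac{41}{6} = - \frac{205}{3}$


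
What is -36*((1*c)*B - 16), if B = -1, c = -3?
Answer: 468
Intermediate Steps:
-36*((1*c)*B - 16) = -36*((1*(-3))*(-1) - 16) = -36*(-3*(-1) - 16) = -36*(3 - 16) = -36*(-13) = 468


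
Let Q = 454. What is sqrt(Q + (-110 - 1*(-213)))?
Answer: sqrt(557) ≈ 23.601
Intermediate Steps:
sqrt(Q + (-110 - 1*(-213))) = sqrt(454 + (-110 - 1*(-213))) = sqrt(454 + (-110 + 213)) = sqrt(454 + 103) = sqrt(557)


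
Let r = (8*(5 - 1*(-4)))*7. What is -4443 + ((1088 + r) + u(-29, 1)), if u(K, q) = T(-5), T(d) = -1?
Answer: -2852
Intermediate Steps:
u(K, q) = -1
r = 504 (r = (8*(5 + 4))*7 = (8*9)*7 = 72*7 = 504)
-4443 + ((1088 + r) + u(-29, 1)) = -4443 + ((1088 + 504) - 1) = -4443 + (1592 - 1) = -4443 + 1591 = -2852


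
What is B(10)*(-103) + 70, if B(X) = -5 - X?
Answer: 1615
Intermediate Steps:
B(10)*(-103) + 70 = (-5 - 1*10)*(-103) + 70 = (-5 - 10)*(-103) + 70 = -15*(-103) + 70 = 1545 + 70 = 1615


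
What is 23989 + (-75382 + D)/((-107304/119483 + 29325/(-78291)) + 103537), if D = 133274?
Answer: 94448563634339929/3937069582807 ≈ 23990.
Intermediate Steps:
23989 + (-75382 + D)/((-107304/119483 + 29325/(-78291)) + 103537) = 23989 + (-75382 + 133274)/((-107304/119483 + 29325/(-78291)) + 103537) = 23989 + 57892/((-107304*1/119483 + 29325*(-1/78291)) + 103537) = 23989 + 57892/((-107304/119483 - 9775/26097) + 103537) = 23989 + 57892/(-3968258813/3118147851 + 103537) = 23989 + 57892/(322839705790174/3118147851) = 23989 + 57892*(3118147851/322839705790174) = 23989 + 2201412382806/3937069582807 = 94448563634339929/3937069582807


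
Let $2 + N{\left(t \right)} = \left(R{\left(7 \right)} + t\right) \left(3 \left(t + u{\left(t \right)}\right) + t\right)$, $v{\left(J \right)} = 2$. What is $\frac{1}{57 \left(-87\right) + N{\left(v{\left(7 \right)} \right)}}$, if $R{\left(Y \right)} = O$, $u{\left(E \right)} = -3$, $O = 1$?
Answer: $- \frac{1}{4964} \approx -0.00020145$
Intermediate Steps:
$R{\left(Y \right)} = 1$
$N{\left(t \right)} = -2 + \left(1 + t\right) \left(-9 + 4 t\right)$ ($N{\left(t \right)} = -2 + \left(1 + t\right) \left(3 \left(t - 3\right) + t\right) = -2 + \left(1 + t\right) \left(3 \left(-3 + t\right) + t\right) = -2 + \left(1 + t\right) \left(\left(-9 + 3 t\right) + t\right) = -2 + \left(1 + t\right) \left(-9 + 4 t\right)$)
$\frac{1}{57 \left(-87\right) + N{\left(v{\left(7 \right)} \right)}} = \frac{1}{57 \left(-87\right) - \left(21 - 16\right)} = \frac{1}{-4959 - 5} = \frac{1}{-4964} = - \frac{1}{4964}$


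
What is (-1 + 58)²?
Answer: 3249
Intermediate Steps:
(-1 + 58)² = 57² = 3249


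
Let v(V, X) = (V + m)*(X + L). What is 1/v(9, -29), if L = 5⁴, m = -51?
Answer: -1/25032 ≈ -3.9949e-5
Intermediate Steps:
L = 625
v(V, X) = (-51 + V)*(625 + X) (v(V, X) = (V - 51)*(X + 625) = (-51 + V)*(625 + X))
1/v(9, -29) = 1/(-31875 - 51*(-29) + 625*9 + 9*(-29)) = 1/(-31875 + 1479 + 5625 - 261) = 1/(-25032) = -1/25032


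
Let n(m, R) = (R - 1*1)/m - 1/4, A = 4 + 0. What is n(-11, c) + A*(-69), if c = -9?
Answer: -12115/44 ≈ -275.34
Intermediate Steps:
A = 4
n(m, R) = -¼ + (-1 + R)/m (n(m, R) = (R - 1)/m - 1*¼ = (-1 + R)/m - ¼ = -¼ + (-1 + R)/m)
n(-11, c) + A*(-69) = (-1 - 9 - ¼*(-11))/(-11) + 4*(-69) = -(-1 - 9 + 11/4)/11 - 276 = -1/11*(-29/4) - 276 = 29/44 - 276 = -12115/44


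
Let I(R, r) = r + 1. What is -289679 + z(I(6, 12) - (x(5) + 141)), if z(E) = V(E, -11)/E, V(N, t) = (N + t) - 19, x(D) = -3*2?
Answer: -17670343/61 ≈ -2.8968e+5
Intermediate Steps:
I(R, r) = 1 + r
x(D) = -6
V(N, t) = -19 + N + t
z(E) = (-30 + E)/E (z(E) = (-19 + E - 11)/E = (-30 + E)/E)
-289679 + z(I(6, 12) - (x(5) + 141)) = -289679 + (-30 + ((1 + 12) - (-6 + 141)))/((1 + 12) - (-6 + 141)) = -289679 + (-30 + (13 - 1*135))/(13 - 1*135) = -289679 + (-30 + (13 - 135))/(13 - 135) = -289679 + (-30 - 122)/(-122) = -289679 - 1/122*(-152) = -289679 + 76/61 = -17670343/61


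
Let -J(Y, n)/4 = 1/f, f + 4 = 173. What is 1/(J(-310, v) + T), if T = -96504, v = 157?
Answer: -169/16309180 ≈ -1.0362e-5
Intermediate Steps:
f = 169 (f = -4 + 173 = 169)
J(Y, n) = -4/169
1/(J(-310, v) + T) = 1/(-4/169 - 96504) = 1/(-16309180/169) = -169/16309180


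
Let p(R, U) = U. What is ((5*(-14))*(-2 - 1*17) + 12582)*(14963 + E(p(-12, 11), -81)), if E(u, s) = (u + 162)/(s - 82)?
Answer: 33928529952/163 ≈ 2.0815e+8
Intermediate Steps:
E(u, s) = (162 + u)/(-82 + s)
((5*(-14))*(-2 - 1*17) + 12582)*(14963 + E(p(-12, 11), -81)) = ((5*(-14))*(-2 - 1*17) + 12582)*(14963 + (162 + 11)/(-82 - 81)) = (-70*(-2 - 17) + 12582)*(14963 + 173/(-163)) = (-70*(-19) + 12582)*(14963 - 1/163*173) = (1330 + 12582)*(14963 - 173/163) = 13912*(2438796/163) = 33928529952/163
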